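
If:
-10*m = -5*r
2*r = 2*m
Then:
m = 0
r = 0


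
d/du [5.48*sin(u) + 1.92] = 5.48*cos(u)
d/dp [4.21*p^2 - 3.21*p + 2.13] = 8.42*p - 3.21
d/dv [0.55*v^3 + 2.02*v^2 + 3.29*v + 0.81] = 1.65*v^2 + 4.04*v + 3.29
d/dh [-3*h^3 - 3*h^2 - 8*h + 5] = -9*h^2 - 6*h - 8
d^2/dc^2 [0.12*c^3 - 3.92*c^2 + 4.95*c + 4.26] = 0.72*c - 7.84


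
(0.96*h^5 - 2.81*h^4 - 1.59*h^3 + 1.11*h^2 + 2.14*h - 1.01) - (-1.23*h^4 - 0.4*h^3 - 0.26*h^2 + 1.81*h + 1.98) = 0.96*h^5 - 1.58*h^4 - 1.19*h^3 + 1.37*h^2 + 0.33*h - 2.99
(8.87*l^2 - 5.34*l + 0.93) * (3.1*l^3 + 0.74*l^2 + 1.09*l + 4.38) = 27.497*l^5 - 9.9902*l^4 + 8.5997*l^3 + 33.7182*l^2 - 22.3755*l + 4.0734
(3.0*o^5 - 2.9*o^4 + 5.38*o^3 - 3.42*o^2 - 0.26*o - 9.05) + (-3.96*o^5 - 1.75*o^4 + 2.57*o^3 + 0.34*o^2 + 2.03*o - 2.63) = -0.96*o^5 - 4.65*o^4 + 7.95*o^3 - 3.08*o^2 + 1.77*o - 11.68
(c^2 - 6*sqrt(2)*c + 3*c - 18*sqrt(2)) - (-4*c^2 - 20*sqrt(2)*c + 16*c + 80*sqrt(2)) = 5*c^2 - 13*c + 14*sqrt(2)*c - 98*sqrt(2)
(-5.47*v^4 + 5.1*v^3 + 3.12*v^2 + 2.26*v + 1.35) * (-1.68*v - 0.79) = 9.1896*v^5 - 4.2467*v^4 - 9.2706*v^3 - 6.2616*v^2 - 4.0534*v - 1.0665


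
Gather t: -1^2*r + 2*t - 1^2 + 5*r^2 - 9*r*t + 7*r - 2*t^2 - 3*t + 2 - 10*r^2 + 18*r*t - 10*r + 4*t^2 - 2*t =-5*r^2 - 4*r + 2*t^2 + t*(9*r - 3) + 1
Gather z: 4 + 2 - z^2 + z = -z^2 + z + 6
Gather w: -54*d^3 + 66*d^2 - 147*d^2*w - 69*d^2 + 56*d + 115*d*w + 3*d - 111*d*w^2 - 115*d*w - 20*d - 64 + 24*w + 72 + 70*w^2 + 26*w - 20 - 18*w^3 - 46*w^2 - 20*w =-54*d^3 - 3*d^2 + 39*d - 18*w^3 + w^2*(24 - 111*d) + w*(30 - 147*d^2) - 12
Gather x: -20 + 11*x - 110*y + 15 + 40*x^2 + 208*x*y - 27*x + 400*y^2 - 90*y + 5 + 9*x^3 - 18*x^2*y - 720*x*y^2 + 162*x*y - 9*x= 9*x^3 + x^2*(40 - 18*y) + x*(-720*y^2 + 370*y - 25) + 400*y^2 - 200*y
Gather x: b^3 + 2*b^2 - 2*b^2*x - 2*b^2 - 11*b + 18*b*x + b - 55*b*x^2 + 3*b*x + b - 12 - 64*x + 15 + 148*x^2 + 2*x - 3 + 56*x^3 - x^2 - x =b^3 - 9*b + 56*x^3 + x^2*(147 - 55*b) + x*(-2*b^2 + 21*b - 63)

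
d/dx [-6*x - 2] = -6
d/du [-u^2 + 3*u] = 3 - 2*u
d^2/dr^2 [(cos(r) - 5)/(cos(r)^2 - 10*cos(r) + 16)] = (10*(1 - cos(r)^2)^2 - cos(r)^5 - 52*cos(r)^3 + 10*cos(r)^2 + 748*cos(r) - 530)/(cos(r)^2 - 10*cos(r) + 16)^3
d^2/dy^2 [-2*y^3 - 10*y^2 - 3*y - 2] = -12*y - 20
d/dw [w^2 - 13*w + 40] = 2*w - 13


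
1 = 1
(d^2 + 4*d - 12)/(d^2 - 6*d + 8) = (d + 6)/(d - 4)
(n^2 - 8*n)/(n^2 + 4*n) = (n - 8)/(n + 4)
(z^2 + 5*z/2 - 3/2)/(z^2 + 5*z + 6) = (z - 1/2)/(z + 2)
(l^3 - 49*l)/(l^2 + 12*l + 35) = l*(l - 7)/(l + 5)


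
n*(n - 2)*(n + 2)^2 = n^4 + 2*n^3 - 4*n^2 - 8*n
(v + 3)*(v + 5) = v^2 + 8*v + 15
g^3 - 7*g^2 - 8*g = g*(g - 8)*(g + 1)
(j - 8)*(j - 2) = j^2 - 10*j + 16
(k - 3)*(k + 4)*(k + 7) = k^3 + 8*k^2 - 5*k - 84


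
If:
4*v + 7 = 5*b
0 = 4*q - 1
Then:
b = 4*v/5 + 7/5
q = 1/4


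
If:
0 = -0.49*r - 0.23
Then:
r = -0.47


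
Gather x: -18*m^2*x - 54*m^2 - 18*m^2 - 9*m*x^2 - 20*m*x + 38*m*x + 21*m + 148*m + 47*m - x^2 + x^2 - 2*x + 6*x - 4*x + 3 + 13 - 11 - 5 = -72*m^2 - 9*m*x^2 + 216*m + x*(-18*m^2 + 18*m)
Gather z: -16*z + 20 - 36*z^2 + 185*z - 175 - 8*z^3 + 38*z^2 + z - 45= -8*z^3 + 2*z^2 + 170*z - 200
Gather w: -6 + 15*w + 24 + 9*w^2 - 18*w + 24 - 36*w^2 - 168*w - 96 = -27*w^2 - 171*w - 54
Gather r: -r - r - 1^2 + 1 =-2*r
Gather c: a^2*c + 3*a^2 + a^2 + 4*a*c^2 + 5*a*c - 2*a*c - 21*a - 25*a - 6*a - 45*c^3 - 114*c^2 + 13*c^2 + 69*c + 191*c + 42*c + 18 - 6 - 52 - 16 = 4*a^2 - 52*a - 45*c^3 + c^2*(4*a - 101) + c*(a^2 + 3*a + 302) - 56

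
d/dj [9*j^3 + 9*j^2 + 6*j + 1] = 27*j^2 + 18*j + 6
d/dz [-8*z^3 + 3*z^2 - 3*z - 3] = -24*z^2 + 6*z - 3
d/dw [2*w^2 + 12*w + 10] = 4*w + 12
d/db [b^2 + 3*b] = 2*b + 3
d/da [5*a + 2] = 5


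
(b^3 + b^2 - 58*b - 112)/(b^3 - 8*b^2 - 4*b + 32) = (b + 7)/(b - 2)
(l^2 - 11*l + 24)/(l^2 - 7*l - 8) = (l - 3)/(l + 1)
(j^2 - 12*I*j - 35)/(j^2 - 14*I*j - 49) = (j - 5*I)/(j - 7*I)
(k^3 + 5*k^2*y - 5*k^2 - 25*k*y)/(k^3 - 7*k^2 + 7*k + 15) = k*(k + 5*y)/(k^2 - 2*k - 3)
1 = 1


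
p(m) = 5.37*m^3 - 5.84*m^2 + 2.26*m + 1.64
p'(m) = 16.11*m^2 - 11.68*m + 2.26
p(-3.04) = -210.07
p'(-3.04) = 186.65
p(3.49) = 166.67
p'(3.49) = 157.72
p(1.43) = 8.63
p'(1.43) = 18.50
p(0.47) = 1.97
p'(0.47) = 0.33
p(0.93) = 3.01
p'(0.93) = 5.33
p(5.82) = 875.61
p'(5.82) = 479.97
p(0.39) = 1.95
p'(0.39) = 0.16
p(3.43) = 157.38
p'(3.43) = 151.73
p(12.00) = 8467.16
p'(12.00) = 2181.94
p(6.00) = 964.88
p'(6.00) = 512.14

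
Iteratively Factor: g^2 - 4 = (g + 2)*(g - 2)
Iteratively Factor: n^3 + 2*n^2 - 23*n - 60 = (n - 5)*(n^2 + 7*n + 12) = (n - 5)*(n + 3)*(n + 4)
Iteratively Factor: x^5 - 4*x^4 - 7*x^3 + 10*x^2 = (x)*(x^4 - 4*x^3 - 7*x^2 + 10*x) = x*(x + 2)*(x^3 - 6*x^2 + 5*x) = x*(x - 1)*(x + 2)*(x^2 - 5*x) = x^2*(x - 1)*(x + 2)*(x - 5)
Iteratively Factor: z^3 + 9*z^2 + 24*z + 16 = (z + 4)*(z^2 + 5*z + 4) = (z + 1)*(z + 4)*(z + 4)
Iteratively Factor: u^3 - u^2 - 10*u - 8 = (u + 1)*(u^2 - 2*u - 8) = (u + 1)*(u + 2)*(u - 4)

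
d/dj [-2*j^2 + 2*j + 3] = 2 - 4*j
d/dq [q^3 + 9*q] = 3*q^2 + 9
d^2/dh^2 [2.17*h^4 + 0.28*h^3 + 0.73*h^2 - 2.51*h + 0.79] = 26.04*h^2 + 1.68*h + 1.46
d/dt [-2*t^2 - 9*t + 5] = -4*t - 9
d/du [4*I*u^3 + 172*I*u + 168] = I*(12*u^2 + 172)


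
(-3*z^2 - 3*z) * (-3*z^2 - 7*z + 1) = 9*z^4 + 30*z^3 + 18*z^2 - 3*z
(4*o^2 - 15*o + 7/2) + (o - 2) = 4*o^2 - 14*o + 3/2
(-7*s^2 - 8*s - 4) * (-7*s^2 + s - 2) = 49*s^4 + 49*s^3 + 34*s^2 + 12*s + 8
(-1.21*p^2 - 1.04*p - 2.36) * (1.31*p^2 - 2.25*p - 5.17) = -1.5851*p^4 + 1.3601*p^3 + 5.5041*p^2 + 10.6868*p + 12.2012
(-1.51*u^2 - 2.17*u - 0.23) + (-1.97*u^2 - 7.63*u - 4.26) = -3.48*u^2 - 9.8*u - 4.49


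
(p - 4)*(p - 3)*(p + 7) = p^3 - 37*p + 84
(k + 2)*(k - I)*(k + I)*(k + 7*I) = k^4 + 2*k^3 + 7*I*k^3 + k^2 + 14*I*k^2 + 2*k + 7*I*k + 14*I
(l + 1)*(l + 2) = l^2 + 3*l + 2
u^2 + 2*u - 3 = (u - 1)*(u + 3)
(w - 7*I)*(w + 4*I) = w^2 - 3*I*w + 28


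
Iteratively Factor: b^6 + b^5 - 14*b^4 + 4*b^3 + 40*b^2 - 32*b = (b + 2)*(b^5 - b^4 - 12*b^3 + 28*b^2 - 16*b) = (b - 2)*(b + 2)*(b^4 + b^3 - 10*b^2 + 8*b) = b*(b - 2)*(b + 2)*(b^3 + b^2 - 10*b + 8) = b*(b - 2)*(b - 1)*(b + 2)*(b^2 + 2*b - 8) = b*(b - 2)^2*(b - 1)*(b + 2)*(b + 4)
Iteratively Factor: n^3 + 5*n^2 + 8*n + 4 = (n + 1)*(n^2 + 4*n + 4) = (n + 1)*(n + 2)*(n + 2)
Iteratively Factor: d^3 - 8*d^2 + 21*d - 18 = (d - 2)*(d^2 - 6*d + 9) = (d - 3)*(d - 2)*(d - 3)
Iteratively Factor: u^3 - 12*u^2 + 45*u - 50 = (u - 2)*(u^2 - 10*u + 25) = (u - 5)*(u - 2)*(u - 5)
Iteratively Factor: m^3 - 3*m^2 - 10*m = (m)*(m^2 - 3*m - 10) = m*(m + 2)*(m - 5)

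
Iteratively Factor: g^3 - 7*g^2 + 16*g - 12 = (g - 3)*(g^2 - 4*g + 4) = (g - 3)*(g - 2)*(g - 2)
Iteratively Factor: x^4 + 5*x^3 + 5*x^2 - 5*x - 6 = (x + 3)*(x^3 + 2*x^2 - x - 2) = (x + 2)*(x + 3)*(x^2 - 1) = (x + 1)*(x + 2)*(x + 3)*(x - 1)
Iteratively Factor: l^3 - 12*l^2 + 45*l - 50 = (l - 5)*(l^2 - 7*l + 10) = (l - 5)*(l - 2)*(l - 5)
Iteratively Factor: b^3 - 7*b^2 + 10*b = (b)*(b^2 - 7*b + 10) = b*(b - 5)*(b - 2)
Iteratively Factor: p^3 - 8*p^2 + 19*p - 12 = (p - 3)*(p^2 - 5*p + 4) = (p - 3)*(p - 1)*(p - 4)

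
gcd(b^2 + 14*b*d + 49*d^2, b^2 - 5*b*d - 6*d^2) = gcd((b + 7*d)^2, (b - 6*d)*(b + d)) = 1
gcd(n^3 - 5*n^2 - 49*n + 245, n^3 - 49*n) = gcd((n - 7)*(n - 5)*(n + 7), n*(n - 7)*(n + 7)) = n^2 - 49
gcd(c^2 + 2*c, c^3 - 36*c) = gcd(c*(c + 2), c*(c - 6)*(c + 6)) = c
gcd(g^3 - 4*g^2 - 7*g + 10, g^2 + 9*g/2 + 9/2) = 1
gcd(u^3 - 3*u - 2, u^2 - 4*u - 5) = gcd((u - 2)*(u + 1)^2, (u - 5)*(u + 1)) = u + 1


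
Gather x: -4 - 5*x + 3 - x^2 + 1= -x^2 - 5*x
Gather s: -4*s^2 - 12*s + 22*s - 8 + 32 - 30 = -4*s^2 + 10*s - 6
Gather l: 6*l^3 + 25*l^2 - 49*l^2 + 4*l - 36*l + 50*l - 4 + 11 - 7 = 6*l^3 - 24*l^2 + 18*l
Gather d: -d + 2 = 2 - d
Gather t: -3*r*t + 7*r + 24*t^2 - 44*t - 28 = 7*r + 24*t^2 + t*(-3*r - 44) - 28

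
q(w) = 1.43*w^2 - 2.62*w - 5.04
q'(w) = 2.86*w - 2.62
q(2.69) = -1.74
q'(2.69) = 5.07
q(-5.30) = 49.01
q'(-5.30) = -17.78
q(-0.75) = -2.27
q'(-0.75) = -4.76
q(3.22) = 1.35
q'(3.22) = 6.59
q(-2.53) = 10.74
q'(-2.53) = -9.86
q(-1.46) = 1.83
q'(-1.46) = -6.80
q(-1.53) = 2.32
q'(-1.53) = -7.00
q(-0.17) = -4.55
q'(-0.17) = -3.11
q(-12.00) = 232.32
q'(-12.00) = -36.94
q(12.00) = 169.44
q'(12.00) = 31.70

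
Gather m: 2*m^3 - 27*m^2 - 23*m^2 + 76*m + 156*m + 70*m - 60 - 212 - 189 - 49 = 2*m^3 - 50*m^2 + 302*m - 510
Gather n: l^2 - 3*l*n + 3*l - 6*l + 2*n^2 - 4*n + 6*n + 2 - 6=l^2 - 3*l + 2*n^2 + n*(2 - 3*l) - 4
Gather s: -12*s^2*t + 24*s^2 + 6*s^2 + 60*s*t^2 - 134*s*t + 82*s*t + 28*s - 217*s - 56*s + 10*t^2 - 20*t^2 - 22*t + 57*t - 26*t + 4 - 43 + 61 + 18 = s^2*(30 - 12*t) + s*(60*t^2 - 52*t - 245) - 10*t^2 + 9*t + 40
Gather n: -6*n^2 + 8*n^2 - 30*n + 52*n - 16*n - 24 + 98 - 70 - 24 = 2*n^2 + 6*n - 20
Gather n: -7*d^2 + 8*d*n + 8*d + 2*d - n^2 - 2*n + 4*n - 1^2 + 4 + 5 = -7*d^2 + 10*d - n^2 + n*(8*d + 2) + 8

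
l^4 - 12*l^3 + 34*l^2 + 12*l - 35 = (l - 7)*(l - 5)*(l - 1)*(l + 1)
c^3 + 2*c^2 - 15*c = c*(c - 3)*(c + 5)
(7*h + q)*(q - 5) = 7*h*q - 35*h + q^2 - 5*q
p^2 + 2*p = p*(p + 2)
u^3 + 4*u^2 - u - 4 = (u - 1)*(u + 1)*(u + 4)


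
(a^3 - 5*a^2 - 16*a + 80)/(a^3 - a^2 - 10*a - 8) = (a^2 - a - 20)/(a^2 + 3*a + 2)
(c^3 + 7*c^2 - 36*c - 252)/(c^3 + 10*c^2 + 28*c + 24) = (c^2 + c - 42)/(c^2 + 4*c + 4)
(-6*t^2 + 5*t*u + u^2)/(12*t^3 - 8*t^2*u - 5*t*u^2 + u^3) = (-6*t - u)/(12*t^2 + 4*t*u - u^2)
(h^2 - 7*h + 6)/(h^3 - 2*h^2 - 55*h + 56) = (h - 6)/(h^2 - h - 56)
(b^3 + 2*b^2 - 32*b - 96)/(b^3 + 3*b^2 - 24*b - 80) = (b - 6)/(b - 5)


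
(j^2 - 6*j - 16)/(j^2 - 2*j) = (j^2 - 6*j - 16)/(j*(j - 2))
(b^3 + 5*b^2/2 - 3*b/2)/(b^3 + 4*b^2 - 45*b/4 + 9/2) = 2*b*(b + 3)/(2*b^2 + 9*b - 18)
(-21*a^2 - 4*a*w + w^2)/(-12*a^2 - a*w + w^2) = (-7*a + w)/(-4*a + w)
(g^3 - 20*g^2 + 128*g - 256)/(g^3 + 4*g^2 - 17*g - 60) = (g^2 - 16*g + 64)/(g^2 + 8*g + 15)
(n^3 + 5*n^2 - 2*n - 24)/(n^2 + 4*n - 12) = (n^2 + 7*n + 12)/(n + 6)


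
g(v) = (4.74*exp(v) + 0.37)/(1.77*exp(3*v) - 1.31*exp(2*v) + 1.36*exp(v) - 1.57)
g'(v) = (4.74*exp(v) + 0.37)*(-5.31*exp(3*v) + 2.62*exp(2*v) - 1.36*exp(v))/(1.77*exp(3*v) - 1.31*exp(2*v) + 1.36*exp(v) - 1.57)^2 + 4.74*exp(v)/(1.77*exp(3*v) - 1.31*exp(2*v) + 1.36*exp(v) - 1.57)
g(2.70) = 0.01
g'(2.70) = -0.03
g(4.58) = 0.00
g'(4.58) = -0.00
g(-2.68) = -0.47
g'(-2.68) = -0.25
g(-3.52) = -0.33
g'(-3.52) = -0.10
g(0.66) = 1.06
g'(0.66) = -2.68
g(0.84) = 0.69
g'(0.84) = -1.62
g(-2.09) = -0.67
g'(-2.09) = -0.48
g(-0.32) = -6.40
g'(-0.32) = -23.40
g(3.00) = 0.01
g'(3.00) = -0.01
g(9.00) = 0.00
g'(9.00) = 0.00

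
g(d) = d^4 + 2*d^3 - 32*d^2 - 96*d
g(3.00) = -441.00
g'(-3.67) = 21.97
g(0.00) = 0.00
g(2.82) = -417.10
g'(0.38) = -119.23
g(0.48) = -53.18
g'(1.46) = -164.20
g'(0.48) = -124.90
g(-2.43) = 50.49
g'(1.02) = -150.79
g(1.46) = -197.60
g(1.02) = -128.01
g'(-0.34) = -73.70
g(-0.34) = 28.88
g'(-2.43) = 37.55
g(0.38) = -40.97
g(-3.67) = 3.86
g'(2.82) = -139.06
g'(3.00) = -126.00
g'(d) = 4*d^3 + 6*d^2 - 64*d - 96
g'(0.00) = -96.00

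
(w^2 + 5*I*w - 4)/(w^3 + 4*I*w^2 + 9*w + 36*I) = (w + I)/(w^2 + 9)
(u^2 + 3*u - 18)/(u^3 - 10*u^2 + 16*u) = (u^2 + 3*u - 18)/(u*(u^2 - 10*u + 16))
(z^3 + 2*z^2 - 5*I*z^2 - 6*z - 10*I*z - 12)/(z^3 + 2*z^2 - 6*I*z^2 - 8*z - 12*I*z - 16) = (z - 3*I)/(z - 4*I)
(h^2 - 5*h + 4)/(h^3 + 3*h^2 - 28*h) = (h - 1)/(h*(h + 7))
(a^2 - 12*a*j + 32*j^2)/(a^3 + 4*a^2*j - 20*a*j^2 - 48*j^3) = (a - 8*j)/(a^2 + 8*a*j + 12*j^2)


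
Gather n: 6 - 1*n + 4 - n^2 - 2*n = -n^2 - 3*n + 10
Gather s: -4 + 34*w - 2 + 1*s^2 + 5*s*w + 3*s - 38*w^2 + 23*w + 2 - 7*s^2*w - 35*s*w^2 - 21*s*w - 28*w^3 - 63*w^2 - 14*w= s^2*(1 - 7*w) + s*(-35*w^2 - 16*w + 3) - 28*w^3 - 101*w^2 + 43*w - 4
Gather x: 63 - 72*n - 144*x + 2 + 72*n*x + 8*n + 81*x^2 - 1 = -64*n + 81*x^2 + x*(72*n - 144) + 64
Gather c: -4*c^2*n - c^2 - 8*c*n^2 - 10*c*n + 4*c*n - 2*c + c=c^2*(-4*n - 1) + c*(-8*n^2 - 6*n - 1)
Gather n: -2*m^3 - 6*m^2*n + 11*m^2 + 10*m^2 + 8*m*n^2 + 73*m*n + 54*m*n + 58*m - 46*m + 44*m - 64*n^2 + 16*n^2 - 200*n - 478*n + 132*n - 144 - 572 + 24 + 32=-2*m^3 + 21*m^2 + 56*m + n^2*(8*m - 48) + n*(-6*m^2 + 127*m - 546) - 660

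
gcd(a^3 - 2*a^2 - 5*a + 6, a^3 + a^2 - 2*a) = a^2 + a - 2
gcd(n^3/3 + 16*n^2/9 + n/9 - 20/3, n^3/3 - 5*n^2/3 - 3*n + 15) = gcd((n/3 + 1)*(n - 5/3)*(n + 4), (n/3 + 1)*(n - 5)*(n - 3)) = n + 3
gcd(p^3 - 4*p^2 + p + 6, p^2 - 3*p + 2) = p - 2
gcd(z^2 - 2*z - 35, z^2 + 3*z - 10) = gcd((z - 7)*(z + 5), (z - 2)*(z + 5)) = z + 5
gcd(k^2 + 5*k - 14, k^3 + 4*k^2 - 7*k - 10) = k - 2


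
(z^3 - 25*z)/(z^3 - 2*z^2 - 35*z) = (z - 5)/(z - 7)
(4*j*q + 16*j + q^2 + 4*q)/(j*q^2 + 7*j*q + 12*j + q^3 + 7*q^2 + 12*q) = (4*j + q)/(j*q + 3*j + q^2 + 3*q)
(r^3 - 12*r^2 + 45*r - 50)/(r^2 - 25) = (r^2 - 7*r + 10)/(r + 5)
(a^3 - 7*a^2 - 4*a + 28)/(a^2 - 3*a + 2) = (a^2 - 5*a - 14)/(a - 1)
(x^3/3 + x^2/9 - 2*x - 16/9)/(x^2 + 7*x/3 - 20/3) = (3*x^3 + x^2 - 18*x - 16)/(3*(3*x^2 + 7*x - 20))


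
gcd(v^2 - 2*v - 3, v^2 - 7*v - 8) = v + 1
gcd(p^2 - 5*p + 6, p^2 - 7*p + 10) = p - 2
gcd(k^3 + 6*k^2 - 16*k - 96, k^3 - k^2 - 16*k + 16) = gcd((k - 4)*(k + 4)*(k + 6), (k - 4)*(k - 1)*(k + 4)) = k^2 - 16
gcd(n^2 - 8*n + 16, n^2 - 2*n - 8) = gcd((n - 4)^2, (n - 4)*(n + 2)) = n - 4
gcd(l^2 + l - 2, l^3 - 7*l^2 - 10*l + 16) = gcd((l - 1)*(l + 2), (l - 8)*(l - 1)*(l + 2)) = l^2 + l - 2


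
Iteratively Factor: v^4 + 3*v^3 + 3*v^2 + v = (v + 1)*(v^3 + 2*v^2 + v) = (v + 1)^2*(v^2 + v) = v*(v + 1)^2*(v + 1)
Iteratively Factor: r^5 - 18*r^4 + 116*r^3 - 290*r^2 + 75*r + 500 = (r - 5)*(r^4 - 13*r^3 + 51*r^2 - 35*r - 100) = (r - 5)*(r - 4)*(r^3 - 9*r^2 + 15*r + 25) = (r - 5)^2*(r - 4)*(r^2 - 4*r - 5) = (r - 5)^2*(r - 4)*(r + 1)*(r - 5)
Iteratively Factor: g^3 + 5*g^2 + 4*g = (g)*(g^2 + 5*g + 4) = g*(g + 1)*(g + 4)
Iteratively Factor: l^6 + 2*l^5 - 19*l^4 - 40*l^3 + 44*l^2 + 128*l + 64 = (l + 1)*(l^5 + l^4 - 20*l^3 - 20*l^2 + 64*l + 64) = (l + 1)*(l + 2)*(l^4 - l^3 - 18*l^2 + 16*l + 32) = (l + 1)^2*(l + 2)*(l^3 - 2*l^2 - 16*l + 32) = (l - 2)*(l + 1)^2*(l + 2)*(l^2 - 16) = (l - 4)*(l - 2)*(l + 1)^2*(l + 2)*(l + 4)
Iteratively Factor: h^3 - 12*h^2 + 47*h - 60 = (h - 4)*(h^2 - 8*h + 15) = (h - 4)*(h - 3)*(h - 5)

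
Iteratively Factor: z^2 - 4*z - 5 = (z + 1)*(z - 5)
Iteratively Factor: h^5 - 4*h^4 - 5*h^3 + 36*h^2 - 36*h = (h + 3)*(h^4 - 7*h^3 + 16*h^2 - 12*h) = (h - 3)*(h + 3)*(h^3 - 4*h^2 + 4*h) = h*(h - 3)*(h + 3)*(h^2 - 4*h + 4) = h*(h - 3)*(h - 2)*(h + 3)*(h - 2)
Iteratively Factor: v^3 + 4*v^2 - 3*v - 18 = (v + 3)*(v^2 + v - 6) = (v + 3)^2*(v - 2)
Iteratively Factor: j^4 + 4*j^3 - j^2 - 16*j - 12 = (j + 2)*(j^3 + 2*j^2 - 5*j - 6) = (j + 1)*(j + 2)*(j^2 + j - 6) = (j + 1)*(j + 2)*(j + 3)*(j - 2)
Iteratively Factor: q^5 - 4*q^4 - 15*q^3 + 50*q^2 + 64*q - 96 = (q + 3)*(q^4 - 7*q^3 + 6*q^2 + 32*q - 32) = (q + 2)*(q + 3)*(q^3 - 9*q^2 + 24*q - 16) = (q - 1)*(q + 2)*(q + 3)*(q^2 - 8*q + 16) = (q - 4)*(q - 1)*(q + 2)*(q + 3)*(q - 4)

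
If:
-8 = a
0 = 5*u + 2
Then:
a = -8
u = -2/5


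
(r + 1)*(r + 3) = r^2 + 4*r + 3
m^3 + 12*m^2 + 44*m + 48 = (m + 2)*(m + 4)*(m + 6)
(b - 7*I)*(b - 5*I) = b^2 - 12*I*b - 35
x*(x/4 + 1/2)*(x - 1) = x^3/4 + x^2/4 - x/2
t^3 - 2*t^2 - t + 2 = (t - 2)*(t - 1)*(t + 1)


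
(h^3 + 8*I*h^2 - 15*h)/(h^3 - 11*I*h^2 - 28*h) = (-h^2 - 8*I*h + 15)/(-h^2 + 11*I*h + 28)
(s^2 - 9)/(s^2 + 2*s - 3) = (s - 3)/(s - 1)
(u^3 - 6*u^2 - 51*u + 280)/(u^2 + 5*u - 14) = (u^2 - 13*u + 40)/(u - 2)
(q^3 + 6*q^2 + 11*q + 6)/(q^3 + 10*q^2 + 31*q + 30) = (q + 1)/(q + 5)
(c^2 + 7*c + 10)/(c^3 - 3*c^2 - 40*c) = (c + 2)/(c*(c - 8))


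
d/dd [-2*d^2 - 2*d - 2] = -4*d - 2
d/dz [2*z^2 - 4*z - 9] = 4*z - 4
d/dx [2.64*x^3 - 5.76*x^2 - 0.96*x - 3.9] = 7.92*x^2 - 11.52*x - 0.96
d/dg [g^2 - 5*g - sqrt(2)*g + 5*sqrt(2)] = 2*g - 5 - sqrt(2)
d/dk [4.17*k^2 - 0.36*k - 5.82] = 8.34*k - 0.36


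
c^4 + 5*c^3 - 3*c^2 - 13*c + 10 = (c - 1)^2*(c + 2)*(c + 5)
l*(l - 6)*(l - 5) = l^3 - 11*l^2 + 30*l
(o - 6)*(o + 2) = o^2 - 4*o - 12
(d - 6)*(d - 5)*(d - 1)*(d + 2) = d^4 - 10*d^3 + 17*d^2 + 52*d - 60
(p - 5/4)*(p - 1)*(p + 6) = p^3 + 15*p^2/4 - 49*p/4 + 15/2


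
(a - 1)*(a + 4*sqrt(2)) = a^2 - a + 4*sqrt(2)*a - 4*sqrt(2)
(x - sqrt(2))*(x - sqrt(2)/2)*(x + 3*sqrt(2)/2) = x^3 - 7*x/2 + 3*sqrt(2)/2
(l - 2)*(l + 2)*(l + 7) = l^3 + 7*l^2 - 4*l - 28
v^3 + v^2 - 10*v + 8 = (v - 2)*(v - 1)*(v + 4)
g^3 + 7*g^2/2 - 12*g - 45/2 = (g - 3)*(g + 3/2)*(g + 5)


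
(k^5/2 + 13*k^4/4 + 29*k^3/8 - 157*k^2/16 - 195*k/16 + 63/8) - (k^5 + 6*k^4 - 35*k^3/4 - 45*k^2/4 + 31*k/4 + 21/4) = -k^5/2 - 11*k^4/4 + 99*k^3/8 + 23*k^2/16 - 319*k/16 + 21/8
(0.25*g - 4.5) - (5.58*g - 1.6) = -5.33*g - 2.9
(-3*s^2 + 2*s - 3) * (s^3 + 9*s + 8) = -3*s^5 + 2*s^4 - 30*s^3 - 6*s^2 - 11*s - 24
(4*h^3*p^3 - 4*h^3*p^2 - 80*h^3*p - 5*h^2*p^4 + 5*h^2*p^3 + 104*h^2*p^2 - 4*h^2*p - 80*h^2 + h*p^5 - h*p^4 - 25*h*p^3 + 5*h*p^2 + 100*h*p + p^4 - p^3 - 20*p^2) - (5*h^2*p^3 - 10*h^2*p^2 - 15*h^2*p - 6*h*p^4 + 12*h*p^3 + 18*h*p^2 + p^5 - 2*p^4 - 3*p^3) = 4*h^3*p^3 - 4*h^3*p^2 - 80*h^3*p - 5*h^2*p^4 + 114*h^2*p^2 + 11*h^2*p - 80*h^2 + h*p^5 + 5*h*p^4 - 37*h*p^3 - 13*h*p^2 + 100*h*p - p^5 + 3*p^4 + 2*p^3 - 20*p^2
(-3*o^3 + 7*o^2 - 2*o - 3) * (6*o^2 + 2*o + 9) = -18*o^5 + 36*o^4 - 25*o^3 + 41*o^2 - 24*o - 27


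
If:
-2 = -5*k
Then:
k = 2/5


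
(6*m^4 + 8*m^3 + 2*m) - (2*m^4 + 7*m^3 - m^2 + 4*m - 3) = 4*m^4 + m^3 + m^2 - 2*m + 3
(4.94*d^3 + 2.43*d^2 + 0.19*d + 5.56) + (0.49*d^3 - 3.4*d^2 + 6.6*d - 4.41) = 5.43*d^3 - 0.97*d^2 + 6.79*d + 1.15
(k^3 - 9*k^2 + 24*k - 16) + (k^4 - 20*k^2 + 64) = k^4 + k^3 - 29*k^2 + 24*k + 48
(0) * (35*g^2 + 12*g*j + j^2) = 0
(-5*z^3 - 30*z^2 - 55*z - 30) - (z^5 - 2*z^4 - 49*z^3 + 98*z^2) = -z^5 + 2*z^4 + 44*z^3 - 128*z^2 - 55*z - 30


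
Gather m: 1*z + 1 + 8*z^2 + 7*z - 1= 8*z^2 + 8*z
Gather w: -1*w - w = -2*w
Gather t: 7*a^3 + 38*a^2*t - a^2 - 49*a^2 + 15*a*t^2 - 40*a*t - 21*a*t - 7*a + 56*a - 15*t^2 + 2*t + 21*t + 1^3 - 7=7*a^3 - 50*a^2 + 49*a + t^2*(15*a - 15) + t*(38*a^2 - 61*a + 23) - 6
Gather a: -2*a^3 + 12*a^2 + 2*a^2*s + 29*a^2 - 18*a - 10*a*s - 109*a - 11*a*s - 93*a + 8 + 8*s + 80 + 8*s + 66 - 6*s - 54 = -2*a^3 + a^2*(2*s + 41) + a*(-21*s - 220) + 10*s + 100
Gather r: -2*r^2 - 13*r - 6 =-2*r^2 - 13*r - 6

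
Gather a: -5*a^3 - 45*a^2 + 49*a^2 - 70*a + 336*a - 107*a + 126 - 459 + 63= -5*a^3 + 4*a^2 + 159*a - 270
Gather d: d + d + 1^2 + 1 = 2*d + 2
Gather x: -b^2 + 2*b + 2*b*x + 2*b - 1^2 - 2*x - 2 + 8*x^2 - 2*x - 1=-b^2 + 4*b + 8*x^2 + x*(2*b - 4) - 4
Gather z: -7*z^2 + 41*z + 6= -7*z^2 + 41*z + 6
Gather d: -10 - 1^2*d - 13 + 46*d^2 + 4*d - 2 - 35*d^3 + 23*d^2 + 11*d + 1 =-35*d^3 + 69*d^2 + 14*d - 24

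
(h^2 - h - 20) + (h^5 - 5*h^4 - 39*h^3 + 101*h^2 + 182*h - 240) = h^5 - 5*h^4 - 39*h^3 + 102*h^2 + 181*h - 260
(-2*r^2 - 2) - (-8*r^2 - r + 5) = 6*r^2 + r - 7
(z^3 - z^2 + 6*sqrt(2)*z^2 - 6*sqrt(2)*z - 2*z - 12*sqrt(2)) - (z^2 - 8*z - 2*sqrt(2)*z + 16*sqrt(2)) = z^3 - 2*z^2 + 6*sqrt(2)*z^2 - 4*sqrt(2)*z + 6*z - 28*sqrt(2)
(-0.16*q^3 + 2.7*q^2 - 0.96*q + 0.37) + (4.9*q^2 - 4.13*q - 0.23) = -0.16*q^3 + 7.6*q^2 - 5.09*q + 0.14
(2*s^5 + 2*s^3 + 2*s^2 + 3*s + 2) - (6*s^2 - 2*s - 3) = 2*s^5 + 2*s^3 - 4*s^2 + 5*s + 5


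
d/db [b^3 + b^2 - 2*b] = 3*b^2 + 2*b - 2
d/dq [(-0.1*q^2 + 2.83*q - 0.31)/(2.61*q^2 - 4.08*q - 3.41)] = (-6.9783*q^2 + 2.3002*q - 10.9151)/(6.8121*q^4 - 21.2976*q^3 - 1.1538*q^2 + 27.8256*q + 11.6281)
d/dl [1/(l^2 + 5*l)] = (-2*l - 5)/(l^2*(l + 5)^2)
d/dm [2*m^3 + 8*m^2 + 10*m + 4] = 6*m^2 + 16*m + 10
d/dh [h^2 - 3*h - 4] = 2*h - 3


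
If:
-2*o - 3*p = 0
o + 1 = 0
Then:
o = -1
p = 2/3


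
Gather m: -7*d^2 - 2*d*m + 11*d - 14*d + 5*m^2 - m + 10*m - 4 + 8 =-7*d^2 - 3*d + 5*m^2 + m*(9 - 2*d) + 4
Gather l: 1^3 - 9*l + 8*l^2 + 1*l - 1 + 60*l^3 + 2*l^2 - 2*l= 60*l^3 + 10*l^2 - 10*l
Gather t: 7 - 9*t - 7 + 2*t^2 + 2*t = 2*t^2 - 7*t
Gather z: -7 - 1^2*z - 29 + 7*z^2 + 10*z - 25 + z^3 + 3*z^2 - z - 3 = z^3 + 10*z^2 + 8*z - 64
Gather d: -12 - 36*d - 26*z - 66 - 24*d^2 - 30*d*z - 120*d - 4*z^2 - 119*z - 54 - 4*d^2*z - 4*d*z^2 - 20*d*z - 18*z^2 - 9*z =d^2*(-4*z - 24) + d*(-4*z^2 - 50*z - 156) - 22*z^2 - 154*z - 132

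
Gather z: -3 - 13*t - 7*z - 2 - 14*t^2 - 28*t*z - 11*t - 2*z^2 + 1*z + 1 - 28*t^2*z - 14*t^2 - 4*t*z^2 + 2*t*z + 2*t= -28*t^2 - 22*t + z^2*(-4*t - 2) + z*(-28*t^2 - 26*t - 6) - 4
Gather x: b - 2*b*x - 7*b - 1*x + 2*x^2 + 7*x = -6*b + 2*x^2 + x*(6 - 2*b)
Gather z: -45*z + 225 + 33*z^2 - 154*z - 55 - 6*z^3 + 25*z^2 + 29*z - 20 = -6*z^3 + 58*z^2 - 170*z + 150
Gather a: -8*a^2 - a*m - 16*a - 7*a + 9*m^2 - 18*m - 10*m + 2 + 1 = -8*a^2 + a*(-m - 23) + 9*m^2 - 28*m + 3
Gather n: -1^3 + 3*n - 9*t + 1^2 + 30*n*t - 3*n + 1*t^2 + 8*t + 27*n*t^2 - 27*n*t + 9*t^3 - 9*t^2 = n*(27*t^2 + 3*t) + 9*t^3 - 8*t^2 - t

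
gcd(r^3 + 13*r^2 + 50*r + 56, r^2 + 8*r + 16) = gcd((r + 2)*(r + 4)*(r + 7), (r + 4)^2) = r + 4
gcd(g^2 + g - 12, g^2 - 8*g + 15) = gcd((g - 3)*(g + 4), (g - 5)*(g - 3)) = g - 3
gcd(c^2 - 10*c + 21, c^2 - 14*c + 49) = c - 7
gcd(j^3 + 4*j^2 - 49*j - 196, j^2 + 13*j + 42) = j + 7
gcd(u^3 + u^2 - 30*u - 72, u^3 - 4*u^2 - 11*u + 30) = u + 3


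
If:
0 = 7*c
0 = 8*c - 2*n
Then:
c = 0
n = 0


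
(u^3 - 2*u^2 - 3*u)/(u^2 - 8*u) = (u^2 - 2*u - 3)/(u - 8)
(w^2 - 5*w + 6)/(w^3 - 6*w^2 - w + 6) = (w^2 - 5*w + 6)/(w^3 - 6*w^2 - w + 6)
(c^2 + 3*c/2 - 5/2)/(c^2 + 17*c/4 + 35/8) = 4*(c - 1)/(4*c + 7)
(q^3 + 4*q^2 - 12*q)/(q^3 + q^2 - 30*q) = (q - 2)/(q - 5)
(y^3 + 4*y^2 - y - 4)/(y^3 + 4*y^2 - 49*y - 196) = (y^2 - 1)/(y^2 - 49)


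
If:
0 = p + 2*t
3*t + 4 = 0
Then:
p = 8/3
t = -4/3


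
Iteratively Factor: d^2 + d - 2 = (d - 1)*(d + 2)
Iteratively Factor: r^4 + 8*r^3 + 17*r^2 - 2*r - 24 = (r - 1)*(r^3 + 9*r^2 + 26*r + 24) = (r - 1)*(r + 4)*(r^2 + 5*r + 6) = (r - 1)*(r + 2)*(r + 4)*(r + 3)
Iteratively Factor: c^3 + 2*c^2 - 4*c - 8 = (c + 2)*(c^2 - 4) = (c - 2)*(c + 2)*(c + 2)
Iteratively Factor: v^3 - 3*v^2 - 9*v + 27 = (v - 3)*(v^2 - 9) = (v - 3)*(v + 3)*(v - 3)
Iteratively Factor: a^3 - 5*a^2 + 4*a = (a)*(a^2 - 5*a + 4) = a*(a - 4)*(a - 1)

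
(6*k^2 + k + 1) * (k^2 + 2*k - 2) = 6*k^4 + 13*k^3 - 9*k^2 - 2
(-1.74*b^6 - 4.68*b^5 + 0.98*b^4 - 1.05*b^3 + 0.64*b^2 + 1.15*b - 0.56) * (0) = 0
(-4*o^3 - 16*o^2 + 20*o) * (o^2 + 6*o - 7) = -4*o^5 - 40*o^4 - 48*o^3 + 232*o^2 - 140*o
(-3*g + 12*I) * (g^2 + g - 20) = -3*g^3 - 3*g^2 + 12*I*g^2 + 60*g + 12*I*g - 240*I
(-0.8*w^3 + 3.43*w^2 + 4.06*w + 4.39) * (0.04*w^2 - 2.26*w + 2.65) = -0.032*w^5 + 1.9452*w^4 - 9.7094*w^3 + 0.089500000000001*w^2 + 0.8376*w + 11.6335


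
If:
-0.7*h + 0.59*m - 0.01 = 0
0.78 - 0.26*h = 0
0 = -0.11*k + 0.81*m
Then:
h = 3.00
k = 26.33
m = 3.58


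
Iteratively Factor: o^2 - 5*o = (o)*(o - 5)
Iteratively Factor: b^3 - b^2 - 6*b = (b)*(b^2 - b - 6) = b*(b + 2)*(b - 3)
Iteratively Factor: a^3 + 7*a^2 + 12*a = (a + 4)*(a^2 + 3*a) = a*(a + 4)*(a + 3)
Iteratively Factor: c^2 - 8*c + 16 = (c - 4)*(c - 4)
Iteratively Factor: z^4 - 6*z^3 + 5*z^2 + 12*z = (z - 4)*(z^3 - 2*z^2 - 3*z) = (z - 4)*(z + 1)*(z^2 - 3*z) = (z - 4)*(z - 3)*(z + 1)*(z)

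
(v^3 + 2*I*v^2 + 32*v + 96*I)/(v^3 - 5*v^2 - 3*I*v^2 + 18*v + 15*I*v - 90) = (v^2 + 8*I*v - 16)/(v^2 + v*(-5 + 3*I) - 15*I)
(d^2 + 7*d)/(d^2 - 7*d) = (d + 7)/(d - 7)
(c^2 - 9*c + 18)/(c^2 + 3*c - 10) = (c^2 - 9*c + 18)/(c^2 + 3*c - 10)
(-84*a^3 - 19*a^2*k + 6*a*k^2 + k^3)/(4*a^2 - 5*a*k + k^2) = (-21*a^2 - 10*a*k - k^2)/(a - k)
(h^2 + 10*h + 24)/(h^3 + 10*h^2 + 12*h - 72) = (h + 4)/(h^2 + 4*h - 12)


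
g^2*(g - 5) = g^3 - 5*g^2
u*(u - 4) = u^2 - 4*u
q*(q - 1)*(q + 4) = q^3 + 3*q^2 - 4*q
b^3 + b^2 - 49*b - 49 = (b - 7)*(b + 1)*(b + 7)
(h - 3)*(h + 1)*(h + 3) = h^3 + h^2 - 9*h - 9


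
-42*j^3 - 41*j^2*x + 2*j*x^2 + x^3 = (-6*j + x)*(j + x)*(7*j + x)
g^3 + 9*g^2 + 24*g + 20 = (g + 2)^2*(g + 5)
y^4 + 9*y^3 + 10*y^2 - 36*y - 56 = (y - 2)*(y + 2)^2*(y + 7)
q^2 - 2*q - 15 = (q - 5)*(q + 3)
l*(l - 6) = l^2 - 6*l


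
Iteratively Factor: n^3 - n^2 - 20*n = (n + 4)*(n^2 - 5*n) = (n - 5)*(n + 4)*(n)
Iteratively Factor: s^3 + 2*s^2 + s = (s + 1)*(s^2 + s) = s*(s + 1)*(s + 1)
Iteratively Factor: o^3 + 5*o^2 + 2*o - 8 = (o + 4)*(o^2 + o - 2) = (o + 2)*(o + 4)*(o - 1)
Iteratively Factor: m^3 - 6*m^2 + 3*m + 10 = (m - 2)*(m^2 - 4*m - 5) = (m - 2)*(m + 1)*(m - 5)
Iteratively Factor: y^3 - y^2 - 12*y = (y - 4)*(y^2 + 3*y) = (y - 4)*(y + 3)*(y)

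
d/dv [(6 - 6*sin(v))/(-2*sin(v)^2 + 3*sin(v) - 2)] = 6*(4*sin(v) + cos(2*v) - 2)*cos(v)/(-3*sin(v) - cos(2*v) + 3)^2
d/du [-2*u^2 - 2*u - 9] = -4*u - 2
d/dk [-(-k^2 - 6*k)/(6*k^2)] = -1/k^2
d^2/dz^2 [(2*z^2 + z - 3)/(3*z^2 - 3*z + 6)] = 2*(3*z^3 - 21*z^2 + 3*z + 13)/(3*(z^6 - 3*z^5 + 9*z^4 - 13*z^3 + 18*z^2 - 12*z + 8))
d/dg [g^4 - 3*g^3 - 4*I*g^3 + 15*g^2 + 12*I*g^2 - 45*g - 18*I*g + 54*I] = 4*g^3 + g^2*(-9 - 12*I) + g*(30 + 24*I) - 45 - 18*I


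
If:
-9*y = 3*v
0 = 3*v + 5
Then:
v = -5/3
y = 5/9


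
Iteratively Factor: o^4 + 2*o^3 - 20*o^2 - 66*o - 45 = (o + 3)*(o^3 - o^2 - 17*o - 15) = (o + 3)^2*(o^2 - 4*o - 5) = (o + 1)*(o + 3)^2*(o - 5)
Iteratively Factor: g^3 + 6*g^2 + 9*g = (g + 3)*(g^2 + 3*g) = g*(g + 3)*(g + 3)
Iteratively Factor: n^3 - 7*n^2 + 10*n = (n - 2)*(n^2 - 5*n) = (n - 5)*(n - 2)*(n)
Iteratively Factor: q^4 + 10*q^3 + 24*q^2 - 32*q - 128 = (q + 4)*(q^3 + 6*q^2 - 32) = (q + 4)^2*(q^2 + 2*q - 8) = (q - 2)*(q + 4)^2*(q + 4)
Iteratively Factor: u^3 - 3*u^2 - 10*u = (u - 5)*(u^2 + 2*u) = (u - 5)*(u + 2)*(u)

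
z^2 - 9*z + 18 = (z - 6)*(z - 3)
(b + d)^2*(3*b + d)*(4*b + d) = 12*b^4 + 31*b^3*d + 27*b^2*d^2 + 9*b*d^3 + d^4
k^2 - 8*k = k*(k - 8)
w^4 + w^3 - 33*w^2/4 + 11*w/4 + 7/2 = (w - 2)*(w - 1)*(w + 1/2)*(w + 7/2)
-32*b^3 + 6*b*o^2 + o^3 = (-2*b + o)*(4*b + o)^2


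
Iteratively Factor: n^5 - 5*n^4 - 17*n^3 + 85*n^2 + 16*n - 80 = (n + 4)*(n^4 - 9*n^3 + 19*n^2 + 9*n - 20) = (n - 5)*(n + 4)*(n^3 - 4*n^2 - n + 4) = (n - 5)*(n - 1)*(n + 4)*(n^2 - 3*n - 4) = (n - 5)*(n - 4)*(n - 1)*(n + 4)*(n + 1)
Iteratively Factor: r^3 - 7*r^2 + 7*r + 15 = (r + 1)*(r^2 - 8*r + 15) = (r - 5)*(r + 1)*(r - 3)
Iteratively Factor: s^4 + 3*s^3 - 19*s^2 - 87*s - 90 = (s + 3)*(s^3 - 19*s - 30) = (s - 5)*(s + 3)*(s^2 + 5*s + 6) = (s - 5)*(s + 2)*(s + 3)*(s + 3)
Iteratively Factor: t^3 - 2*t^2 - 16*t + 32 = (t - 4)*(t^2 + 2*t - 8) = (t - 4)*(t + 4)*(t - 2)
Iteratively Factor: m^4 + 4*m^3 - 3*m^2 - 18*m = (m + 3)*(m^3 + m^2 - 6*m) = (m - 2)*(m + 3)*(m^2 + 3*m) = (m - 2)*(m + 3)^2*(m)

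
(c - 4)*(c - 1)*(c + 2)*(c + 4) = c^4 + c^3 - 18*c^2 - 16*c + 32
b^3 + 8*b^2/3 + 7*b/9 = b*(b + 1/3)*(b + 7/3)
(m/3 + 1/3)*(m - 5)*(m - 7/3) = m^3/3 - 19*m^2/9 + 13*m/9 + 35/9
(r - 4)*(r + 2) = r^2 - 2*r - 8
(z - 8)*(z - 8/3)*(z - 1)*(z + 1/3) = z^4 - 34*z^3/3 + 253*z^2/9 - 32*z/3 - 64/9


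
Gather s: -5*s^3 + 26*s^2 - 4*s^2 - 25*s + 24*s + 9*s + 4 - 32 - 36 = -5*s^3 + 22*s^2 + 8*s - 64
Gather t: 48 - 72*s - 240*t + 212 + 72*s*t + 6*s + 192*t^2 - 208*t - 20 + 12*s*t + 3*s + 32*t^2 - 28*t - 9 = -63*s + 224*t^2 + t*(84*s - 476) + 231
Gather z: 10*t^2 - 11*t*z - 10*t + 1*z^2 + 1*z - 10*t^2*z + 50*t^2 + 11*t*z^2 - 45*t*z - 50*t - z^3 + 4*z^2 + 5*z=60*t^2 - 60*t - z^3 + z^2*(11*t + 5) + z*(-10*t^2 - 56*t + 6)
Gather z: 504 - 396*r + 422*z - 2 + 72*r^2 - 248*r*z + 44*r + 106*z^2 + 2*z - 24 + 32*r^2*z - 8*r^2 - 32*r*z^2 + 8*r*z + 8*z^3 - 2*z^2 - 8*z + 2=64*r^2 - 352*r + 8*z^3 + z^2*(104 - 32*r) + z*(32*r^2 - 240*r + 416) + 480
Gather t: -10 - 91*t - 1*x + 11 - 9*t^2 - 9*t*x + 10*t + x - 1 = -9*t^2 + t*(-9*x - 81)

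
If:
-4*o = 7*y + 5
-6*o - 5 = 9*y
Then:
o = 5/3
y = -5/3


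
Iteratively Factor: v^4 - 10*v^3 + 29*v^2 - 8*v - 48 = (v - 4)*(v^3 - 6*v^2 + 5*v + 12) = (v - 4)*(v + 1)*(v^2 - 7*v + 12) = (v - 4)^2*(v + 1)*(v - 3)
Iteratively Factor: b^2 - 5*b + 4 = (b - 4)*(b - 1)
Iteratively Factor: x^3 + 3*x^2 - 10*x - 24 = (x + 2)*(x^2 + x - 12) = (x + 2)*(x + 4)*(x - 3)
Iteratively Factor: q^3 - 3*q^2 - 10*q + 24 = (q - 4)*(q^2 + q - 6) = (q - 4)*(q - 2)*(q + 3)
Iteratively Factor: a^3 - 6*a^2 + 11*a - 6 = (a - 2)*(a^2 - 4*a + 3) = (a - 2)*(a - 1)*(a - 3)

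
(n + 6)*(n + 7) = n^2 + 13*n + 42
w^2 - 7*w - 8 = (w - 8)*(w + 1)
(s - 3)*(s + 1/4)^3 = s^4 - 9*s^3/4 - 33*s^2/16 - 35*s/64 - 3/64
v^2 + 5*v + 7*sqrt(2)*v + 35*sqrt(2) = (v + 5)*(v + 7*sqrt(2))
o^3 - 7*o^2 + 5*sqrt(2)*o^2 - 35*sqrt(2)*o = o*(o - 7)*(o + 5*sqrt(2))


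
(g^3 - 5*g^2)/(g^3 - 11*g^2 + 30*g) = g/(g - 6)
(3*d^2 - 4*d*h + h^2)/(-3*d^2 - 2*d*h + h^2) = (-d + h)/(d + h)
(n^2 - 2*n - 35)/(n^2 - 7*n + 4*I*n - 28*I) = (n + 5)/(n + 4*I)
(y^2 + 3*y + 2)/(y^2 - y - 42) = (y^2 + 3*y + 2)/(y^2 - y - 42)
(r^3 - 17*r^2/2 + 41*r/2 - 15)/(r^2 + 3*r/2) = (2*r^3 - 17*r^2 + 41*r - 30)/(r*(2*r + 3))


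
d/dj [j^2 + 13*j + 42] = 2*j + 13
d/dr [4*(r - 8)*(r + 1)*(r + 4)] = 12*r^2 - 24*r - 144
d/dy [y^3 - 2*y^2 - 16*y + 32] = 3*y^2 - 4*y - 16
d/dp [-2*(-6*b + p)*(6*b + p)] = -4*p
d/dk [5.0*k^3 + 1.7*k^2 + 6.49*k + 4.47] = 15.0*k^2 + 3.4*k + 6.49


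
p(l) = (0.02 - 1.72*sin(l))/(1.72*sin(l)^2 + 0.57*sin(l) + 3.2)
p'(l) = (0.02 - 1.72*sin(l))*(-3.44*sin(l)*cos(l) - 0.57*cos(l))/(1.72*sin(l)^2 + 0.57*sin(l) + 3.2)^2 - 1.72*cos(l)/(1.72*sin(l)^2 + 0.57*sin(l) + 3.2)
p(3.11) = -0.01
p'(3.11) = 0.53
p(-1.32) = 0.40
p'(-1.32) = -0.04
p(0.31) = -0.14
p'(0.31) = -0.40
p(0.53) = -0.22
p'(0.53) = -0.27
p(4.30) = 0.39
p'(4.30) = 0.07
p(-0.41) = 0.22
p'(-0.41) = -0.44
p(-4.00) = -0.28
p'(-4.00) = 0.12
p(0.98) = -0.29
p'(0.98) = -0.08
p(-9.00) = 0.22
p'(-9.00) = 0.43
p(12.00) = 0.28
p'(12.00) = -0.34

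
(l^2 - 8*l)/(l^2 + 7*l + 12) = l*(l - 8)/(l^2 + 7*l + 12)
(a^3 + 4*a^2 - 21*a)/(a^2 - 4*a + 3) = a*(a + 7)/(a - 1)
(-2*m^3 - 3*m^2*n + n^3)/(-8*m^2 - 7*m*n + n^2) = (2*m^2 + m*n - n^2)/(8*m - n)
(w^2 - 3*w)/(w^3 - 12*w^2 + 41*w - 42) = w/(w^2 - 9*w + 14)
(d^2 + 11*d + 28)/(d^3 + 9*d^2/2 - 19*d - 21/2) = 2*(d + 4)/(2*d^2 - 5*d - 3)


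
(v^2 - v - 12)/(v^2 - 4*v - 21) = (v - 4)/(v - 7)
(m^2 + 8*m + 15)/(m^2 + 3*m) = (m + 5)/m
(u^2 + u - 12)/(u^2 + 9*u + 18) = (u^2 + u - 12)/(u^2 + 9*u + 18)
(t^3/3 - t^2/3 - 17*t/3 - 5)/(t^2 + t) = t/3 - 2/3 - 5/t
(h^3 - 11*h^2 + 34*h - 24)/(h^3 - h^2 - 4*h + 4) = (h^2 - 10*h + 24)/(h^2 - 4)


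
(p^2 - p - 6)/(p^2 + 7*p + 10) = (p - 3)/(p + 5)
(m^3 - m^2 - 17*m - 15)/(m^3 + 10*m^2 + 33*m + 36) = (m^2 - 4*m - 5)/(m^2 + 7*m + 12)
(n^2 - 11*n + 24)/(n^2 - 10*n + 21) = (n - 8)/(n - 7)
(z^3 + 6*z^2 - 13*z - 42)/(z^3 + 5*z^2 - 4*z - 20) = (z^2 + 4*z - 21)/(z^2 + 3*z - 10)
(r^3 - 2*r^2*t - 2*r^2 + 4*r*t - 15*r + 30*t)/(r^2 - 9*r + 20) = (r^2 - 2*r*t + 3*r - 6*t)/(r - 4)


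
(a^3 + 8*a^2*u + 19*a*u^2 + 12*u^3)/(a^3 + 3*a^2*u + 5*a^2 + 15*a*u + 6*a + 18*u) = (a^2 + 5*a*u + 4*u^2)/(a^2 + 5*a + 6)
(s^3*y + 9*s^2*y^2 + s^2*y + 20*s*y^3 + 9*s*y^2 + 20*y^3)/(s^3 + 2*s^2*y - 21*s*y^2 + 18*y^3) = y*(s^3 + 9*s^2*y + s^2 + 20*s*y^2 + 9*s*y + 20*y^2)/(s^3 + 2*s^2*y - 21*s*y^2 + 18*y^3)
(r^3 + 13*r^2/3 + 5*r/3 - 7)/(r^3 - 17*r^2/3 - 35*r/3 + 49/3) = (r + 3)/(r - 7)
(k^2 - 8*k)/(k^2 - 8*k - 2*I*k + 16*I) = k/(k - 2*I)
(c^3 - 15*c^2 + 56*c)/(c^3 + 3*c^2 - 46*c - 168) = c*(c - 8)/(c^2 + 10*c + 24)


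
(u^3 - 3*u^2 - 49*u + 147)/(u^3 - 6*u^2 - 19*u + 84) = (u + 7)/(u + 4)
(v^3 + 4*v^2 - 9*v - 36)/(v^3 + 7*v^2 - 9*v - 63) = (v + 4)/(v + 7)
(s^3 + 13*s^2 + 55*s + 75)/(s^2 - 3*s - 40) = (s^2 + 8*s + 15)/(s - 8)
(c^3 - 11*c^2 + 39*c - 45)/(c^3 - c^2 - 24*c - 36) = (-c^3 + 11*c^2 - 39*c + 45)/(-c^3 + c^2 + 24*c + 36)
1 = 1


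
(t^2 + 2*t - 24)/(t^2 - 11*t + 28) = (t + 6)/(t - 7)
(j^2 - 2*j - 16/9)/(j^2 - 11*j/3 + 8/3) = (j + 2/3)/(j - 1)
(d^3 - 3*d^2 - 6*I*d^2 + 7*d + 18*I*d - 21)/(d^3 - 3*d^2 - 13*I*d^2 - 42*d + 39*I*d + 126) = (d + I)/(d - 6*I)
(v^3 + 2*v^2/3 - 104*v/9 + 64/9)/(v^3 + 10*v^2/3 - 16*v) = (3*v^2 + 10*v - 8)/(3*v*(v + 6))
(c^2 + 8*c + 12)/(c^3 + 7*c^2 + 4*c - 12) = 1/(c - 1)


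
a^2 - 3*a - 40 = (a - 8)*(a + 5)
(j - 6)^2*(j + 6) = j^3 - 6*j^2 - 36*j + 216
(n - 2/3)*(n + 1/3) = n^2 - n/3 - 2/9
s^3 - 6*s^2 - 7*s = s*(s - 7)*(s + 1)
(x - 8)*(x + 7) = x^2 - x - 56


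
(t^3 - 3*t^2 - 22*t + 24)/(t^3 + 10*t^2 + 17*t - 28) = (t - 6)/(t + 7)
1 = 1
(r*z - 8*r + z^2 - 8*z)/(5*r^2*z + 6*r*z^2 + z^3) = (z - 8)/(z*(5*r + z))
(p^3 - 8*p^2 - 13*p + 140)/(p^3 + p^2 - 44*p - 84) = (p^2 - p - 20)/(p^2 + 8*p + 12)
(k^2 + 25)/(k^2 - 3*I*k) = (k^2 + 25)/(k*(k - 3*I))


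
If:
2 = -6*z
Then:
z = -1/3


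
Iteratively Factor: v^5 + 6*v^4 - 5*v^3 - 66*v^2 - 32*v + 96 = (v + 4)*(v^4 + 2*v^3 - 13*v^2 - 14*v + 24) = (v - 1)*(v + 4)*(v^3 + 3*v^2 - 10*v - 24) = (v - 3)*(v - 1)*(v + 4)*(v^2 + 6*v + 8) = (v - 3)*(v - 1)*(v + 4)^2*(v + 2)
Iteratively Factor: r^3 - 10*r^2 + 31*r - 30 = (r - 2)*(r^2 - 8*r + 15) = (r - 3)*(r - 2)*(r - 5)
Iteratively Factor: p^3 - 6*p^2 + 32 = (p - 4)*(p^2 - 2*p - 8) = (p - 4)^2*(p + 2)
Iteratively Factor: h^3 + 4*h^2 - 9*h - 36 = (h - 3)*(h^2 + 7*h + 12) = (h - 3)*(h + 3)*(h + 4)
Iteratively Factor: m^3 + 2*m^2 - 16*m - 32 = (m + 4)*(m^2 - 2*m - 8) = (m + 2)*(m + 4)*(m - 4)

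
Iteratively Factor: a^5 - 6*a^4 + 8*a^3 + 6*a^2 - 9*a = (a + 1)*(a^4 - 7*a^3 + 15*a^2 - 9*a) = (a - 3)*(a + 1)*(a^3 - 4*a^2 + 3*a) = (a - 3)^2*(a + 1)*(a^2 - a) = (a - 3)^2*(a - 1)*(a + 1)*(a)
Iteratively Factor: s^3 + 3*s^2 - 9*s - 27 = (s + 3)*(s^2 - 9) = (s + 3)^2*(s - 3)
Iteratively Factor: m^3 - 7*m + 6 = (m - 2)*(m^2 + 2*m - 3) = (m - 2)*(m + 3)*(m - 1)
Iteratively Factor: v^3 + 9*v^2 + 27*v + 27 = (v + 3)*(v^2 + 6*v + 9) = (v + 3)^2*(v + 3)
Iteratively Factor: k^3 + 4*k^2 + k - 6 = (k + 2)*(k^2 + 2*k - 3) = (k - 1)*(k + 2)*(k + 3)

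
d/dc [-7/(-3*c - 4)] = -21/(3*c + 4)^2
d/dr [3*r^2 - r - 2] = 6*r - 1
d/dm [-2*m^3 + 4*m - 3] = 4 - 6*m^2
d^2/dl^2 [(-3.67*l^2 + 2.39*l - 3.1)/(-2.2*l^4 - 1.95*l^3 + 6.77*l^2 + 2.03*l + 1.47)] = (106.5768*l^8 - 44.3454*l^7 + 273.26271*l^6 + 754.70475*l^5 - 192.34824*l^4 - 1056.354476*l^3 + 597.816582*l^2 + 451.648806*l - 6.027196)/(10.648*l^12 + 28.314*l^11 - 73.2039*l^10 - 196.320525*l^9 + 151.671765*l^8 + 388.53636*l^7 - 7.70046799999994*l^6 - 99.187746*l^5 - 236.642658*l^4 - 116.938304*l^3 - 62.061048*l^2 - 13.159881*l - 3.176523)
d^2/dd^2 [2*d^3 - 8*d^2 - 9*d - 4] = 12*d - 16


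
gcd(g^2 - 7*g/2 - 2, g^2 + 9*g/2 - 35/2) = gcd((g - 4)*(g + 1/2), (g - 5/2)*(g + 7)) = 1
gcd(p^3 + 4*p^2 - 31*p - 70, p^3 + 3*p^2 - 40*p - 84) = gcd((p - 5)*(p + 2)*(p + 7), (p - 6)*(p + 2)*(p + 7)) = p^2 + 9*p + 14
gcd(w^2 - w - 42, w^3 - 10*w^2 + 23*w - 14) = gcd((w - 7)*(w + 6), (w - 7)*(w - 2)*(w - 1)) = w - 7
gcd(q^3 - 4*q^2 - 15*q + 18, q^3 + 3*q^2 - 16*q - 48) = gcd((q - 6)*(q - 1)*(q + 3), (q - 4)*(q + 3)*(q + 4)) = q + 3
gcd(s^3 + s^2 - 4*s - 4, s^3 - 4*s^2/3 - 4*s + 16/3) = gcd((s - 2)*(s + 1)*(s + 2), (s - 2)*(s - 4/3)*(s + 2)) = s^2 - 4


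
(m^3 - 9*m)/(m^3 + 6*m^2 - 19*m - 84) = m*(m - 3)/(m^2 + 3*m - 28)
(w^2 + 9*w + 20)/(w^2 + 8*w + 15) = (w + 4)/(w + 3)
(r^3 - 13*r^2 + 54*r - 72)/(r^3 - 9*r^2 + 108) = (r^2 - 7*r + 12)/(r^2 - 3*r - 18)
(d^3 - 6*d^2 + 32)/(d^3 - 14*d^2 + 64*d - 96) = (d + 2)/(d - 6)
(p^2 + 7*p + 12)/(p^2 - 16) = (p + 3)/(p - 4)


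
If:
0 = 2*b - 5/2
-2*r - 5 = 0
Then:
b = 5/4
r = -5/2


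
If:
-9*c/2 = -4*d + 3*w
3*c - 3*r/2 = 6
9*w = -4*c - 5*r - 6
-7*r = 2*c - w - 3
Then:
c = 293/158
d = 1377/1264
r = -23/79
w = -105/79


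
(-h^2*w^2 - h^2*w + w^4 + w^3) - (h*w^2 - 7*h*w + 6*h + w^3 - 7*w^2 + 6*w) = -h^2*w^2 - h^2*w - h*w^2 + 7*h*w - 6*h + w^4 + 7*w^2 - 6*w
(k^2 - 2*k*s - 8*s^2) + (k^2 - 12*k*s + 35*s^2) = 2*k^2 - 14*k*s + 27*s^2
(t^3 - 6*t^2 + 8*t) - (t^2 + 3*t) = t^3 - 7*t^2 + 5*t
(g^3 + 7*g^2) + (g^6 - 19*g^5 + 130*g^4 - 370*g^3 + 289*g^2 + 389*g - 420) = g^6 - 19*g^5 + 130*g^4 - 369*g^3 + 296*g^2 + 389*g - 420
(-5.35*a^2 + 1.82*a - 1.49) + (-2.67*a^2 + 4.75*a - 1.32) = -8.02*a^2 + 6.57*a - 2.81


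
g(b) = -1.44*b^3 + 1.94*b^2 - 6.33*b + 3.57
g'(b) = -4.32*b^2 + 3.88*b - 6.33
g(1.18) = -3.56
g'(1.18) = -7.77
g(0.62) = 0.05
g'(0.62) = -5.59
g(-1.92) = 33.07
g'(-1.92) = -29.70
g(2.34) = -19.07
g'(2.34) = -20.91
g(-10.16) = 1778.37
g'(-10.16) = -491.69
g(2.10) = -14.50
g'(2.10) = -17.23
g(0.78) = -0.87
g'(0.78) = -5.93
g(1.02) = -2.40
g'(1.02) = -6.87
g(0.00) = 3.57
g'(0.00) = -6.33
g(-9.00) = 1267.44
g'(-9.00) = -391.17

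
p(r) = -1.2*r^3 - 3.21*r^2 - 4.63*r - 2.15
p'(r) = -3.6*r^2 - 6.42*r - 4.63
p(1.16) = -13.71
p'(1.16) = -16.92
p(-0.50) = -0.49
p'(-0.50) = -2.32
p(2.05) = -35.47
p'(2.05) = -32.92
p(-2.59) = 9.16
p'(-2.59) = -12.15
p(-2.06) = 4.26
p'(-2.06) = -6.68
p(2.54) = -54.28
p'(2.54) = -44.16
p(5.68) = -351.91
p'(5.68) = -157.24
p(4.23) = -170.00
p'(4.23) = -96.20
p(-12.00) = 1664.77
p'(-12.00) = -445.99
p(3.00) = -77.33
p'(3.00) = -56.29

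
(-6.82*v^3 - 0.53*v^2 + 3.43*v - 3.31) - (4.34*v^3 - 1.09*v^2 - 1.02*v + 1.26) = -11.16*v^3 + 0.56*v^2 + 4.45*v - 4.57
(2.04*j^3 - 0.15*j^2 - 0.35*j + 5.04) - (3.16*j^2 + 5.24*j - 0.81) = 2.04*j^3 - 3.31*j^2 - 5.59*j + 5.85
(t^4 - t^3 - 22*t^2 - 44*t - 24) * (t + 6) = t^5 + 5*t^4 - 28*t^3 - 176*t^2 - 288*t - 144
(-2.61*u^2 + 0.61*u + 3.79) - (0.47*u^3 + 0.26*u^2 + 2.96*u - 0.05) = -0.47*u^3 - 2.87*u^2 - 2.35*u + 3.84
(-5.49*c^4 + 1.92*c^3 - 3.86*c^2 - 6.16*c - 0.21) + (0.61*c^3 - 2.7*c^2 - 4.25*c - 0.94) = -5.49*c^4 + 2.53*c^3 - 6.56*c^2 - 10.41*c - 1.15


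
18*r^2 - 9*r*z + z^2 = (-6*r + z)*(-3*r + z)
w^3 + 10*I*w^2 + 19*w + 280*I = (w - 5*I)*(w + 7*I)*(w + 8*I)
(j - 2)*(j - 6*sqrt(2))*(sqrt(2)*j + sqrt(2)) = sqrt(2)*j^3 - 12*j^2 - sqrt(2)*j^2 - 2*sqrt(2)*j + 12*j + 24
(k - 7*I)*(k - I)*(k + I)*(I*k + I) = I*k^4 + 7*k^3 + I*k^3 + 7*k^2 + I*k^2 + 7*k + I*k + 7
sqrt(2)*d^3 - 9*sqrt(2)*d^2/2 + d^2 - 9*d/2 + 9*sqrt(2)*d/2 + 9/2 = (d - 3)*(d - 3/2)*(sqrt(2)*d + 1)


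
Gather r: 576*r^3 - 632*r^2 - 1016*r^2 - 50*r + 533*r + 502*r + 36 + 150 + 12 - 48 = 576*r^3 - 1648*r^2 + 985*r + 150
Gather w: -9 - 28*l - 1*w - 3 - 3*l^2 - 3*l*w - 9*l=-3*l^2 - 37*l + w*(-3*l - 1) - 12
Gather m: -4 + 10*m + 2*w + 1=10*m + 2*w - 3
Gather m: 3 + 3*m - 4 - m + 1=2*m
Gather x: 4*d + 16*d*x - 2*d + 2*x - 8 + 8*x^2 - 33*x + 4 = 2*d + 8*x^2 + x*(16*d - 31) - 4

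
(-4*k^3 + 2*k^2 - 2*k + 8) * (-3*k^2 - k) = 12*k^5 - 2*k^4 + 4*k^3 - 22*k^2 - 8*k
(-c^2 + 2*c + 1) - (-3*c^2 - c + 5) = 2*c^2 + 3*c - 4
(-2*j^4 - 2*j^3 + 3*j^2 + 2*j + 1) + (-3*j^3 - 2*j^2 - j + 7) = -2*j^4 - 5*j^3 + j^2 + j + 8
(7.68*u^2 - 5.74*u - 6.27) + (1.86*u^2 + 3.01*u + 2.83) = 9.54*u^2 - 2.73*u - 3.44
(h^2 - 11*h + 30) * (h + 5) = h^3 - 6*h^2 - 25*h + 150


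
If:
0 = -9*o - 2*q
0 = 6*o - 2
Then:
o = 1/3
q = -3/2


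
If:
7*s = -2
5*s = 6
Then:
No Solution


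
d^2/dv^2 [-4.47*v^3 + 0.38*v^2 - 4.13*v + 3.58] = 0.76 - 26.82*v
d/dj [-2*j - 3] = -2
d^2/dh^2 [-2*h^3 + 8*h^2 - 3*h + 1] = 16 - 12*h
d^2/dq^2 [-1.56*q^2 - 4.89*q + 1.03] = -3.12000000000000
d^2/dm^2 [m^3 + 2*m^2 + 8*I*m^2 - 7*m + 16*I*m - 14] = 6*m + 4 + 16*I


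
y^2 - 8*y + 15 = (y - 5)*(y - 3)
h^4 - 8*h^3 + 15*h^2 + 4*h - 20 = (h - 5)*(h - 2)^2*(h + 1)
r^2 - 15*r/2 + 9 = (r - 6)*(r - 3/2)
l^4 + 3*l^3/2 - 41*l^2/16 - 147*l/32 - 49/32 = (l - 7/4)*(l + 1/2)*(l + 1)*(l + 7/4)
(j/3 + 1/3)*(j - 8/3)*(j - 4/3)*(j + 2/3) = j^4/3 - 7*j^3/9 - 22*j^2/27 + 88*j/81 + 64/81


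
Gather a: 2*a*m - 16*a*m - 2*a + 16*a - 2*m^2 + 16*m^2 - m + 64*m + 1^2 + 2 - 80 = a*(14 - 14*m) + 14*m^2 + 63*m - 77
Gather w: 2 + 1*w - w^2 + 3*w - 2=-w^2 + 4*w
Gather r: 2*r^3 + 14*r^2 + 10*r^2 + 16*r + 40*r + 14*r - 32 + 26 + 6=2*r^3 + 24*r^2 + 70*r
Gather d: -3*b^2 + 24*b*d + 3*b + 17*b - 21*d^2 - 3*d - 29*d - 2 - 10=-3*b^2 + 20*b - 21*d^2 + d*(24*b - 32) - 12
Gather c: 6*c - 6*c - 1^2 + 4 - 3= 0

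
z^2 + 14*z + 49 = (z + 7)^2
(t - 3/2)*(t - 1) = t^2 - 5*t/2 + 3/2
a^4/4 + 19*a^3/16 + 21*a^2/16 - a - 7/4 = (a/4 + 1/2)*(a - 1)*(a + 7/4)*(a + 2)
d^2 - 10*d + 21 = (d - 7)*(d - 3)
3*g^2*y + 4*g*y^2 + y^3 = y*(g + y)*(3*g + y)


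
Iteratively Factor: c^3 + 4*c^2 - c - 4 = (c - 1)*(c^2 + 5*c + 4) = (c - 1)*(c + 4)*(c + 1)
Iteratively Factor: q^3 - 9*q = (q - 3)*(q^2 + 3*q) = (q - 3)*(q + 3)*(q)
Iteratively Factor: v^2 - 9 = (v - 3)*(v + 3)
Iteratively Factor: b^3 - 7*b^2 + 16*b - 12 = (b - 2)*(b^2 - 5*b + 6) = (b - 2)^2*(b - 3)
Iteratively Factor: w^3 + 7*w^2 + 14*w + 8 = (w + 1)*(w^2 + 6*w + 8) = (w + 1)*(w + 4)*(w + 2)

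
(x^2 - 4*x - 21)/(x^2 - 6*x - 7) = (x + 3)/(x + 1)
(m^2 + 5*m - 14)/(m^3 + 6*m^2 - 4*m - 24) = (m + 7)/(m^2 + 8*m + 12)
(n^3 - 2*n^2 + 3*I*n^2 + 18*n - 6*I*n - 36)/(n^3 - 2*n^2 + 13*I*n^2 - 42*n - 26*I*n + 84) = (n - 3*I)/(n + 7*I)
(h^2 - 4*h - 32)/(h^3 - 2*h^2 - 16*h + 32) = (h - 8)/(h^2 - 6*h + 8)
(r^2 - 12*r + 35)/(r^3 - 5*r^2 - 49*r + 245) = 1/(r + 7)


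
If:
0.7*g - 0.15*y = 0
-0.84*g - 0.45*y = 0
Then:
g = 0.00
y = 0.00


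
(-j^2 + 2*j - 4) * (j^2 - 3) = -j^4 + 2*j^3 - j^2 - 6*j + 12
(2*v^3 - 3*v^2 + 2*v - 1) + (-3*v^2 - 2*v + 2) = 2*v^3 - 6*v^2 + 1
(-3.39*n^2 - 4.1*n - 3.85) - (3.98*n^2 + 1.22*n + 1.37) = -7.37*n^2 - 5.32*n - 5.22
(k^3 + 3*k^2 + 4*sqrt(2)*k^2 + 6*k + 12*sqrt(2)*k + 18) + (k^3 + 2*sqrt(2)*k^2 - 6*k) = 2*k^3 + 3*k^2 + 6*sqrt(2)*k^2 + 12*sqrt(2)*k + 18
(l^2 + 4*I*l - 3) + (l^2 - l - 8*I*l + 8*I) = 2*l^2 - l - 4*I*l - 3 + 8*I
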